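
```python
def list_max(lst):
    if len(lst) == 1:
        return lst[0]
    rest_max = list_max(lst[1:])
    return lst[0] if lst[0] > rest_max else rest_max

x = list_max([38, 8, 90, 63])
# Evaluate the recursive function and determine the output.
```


list_max([38, 8, 90, 63])
= compare 38 with list_max([8, 90, 63])
= compare 8 with list_max([90, 63])
= compare 90 with list_max([63])
Base: list_max([63]) = 63
compare 90 with 63: max = 90
compare 8 with 90: max = 90
compare 38 with 90: max = 90
= 90


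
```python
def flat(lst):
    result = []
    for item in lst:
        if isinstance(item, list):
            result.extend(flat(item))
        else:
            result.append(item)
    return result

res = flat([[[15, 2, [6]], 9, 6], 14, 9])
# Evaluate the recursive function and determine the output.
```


flat([[[15, 2, [6]], 9, 6], 14, 9])
Processing each element:
  [[15, 2, [6]], 9, 6] is a list -> flat recursively -> [15, 2, 6, 9, 6]
  14 is not a list -> append 14
  9 is not a list -> append 9
= [15, 2, 6, 9, 6, 14, 9]


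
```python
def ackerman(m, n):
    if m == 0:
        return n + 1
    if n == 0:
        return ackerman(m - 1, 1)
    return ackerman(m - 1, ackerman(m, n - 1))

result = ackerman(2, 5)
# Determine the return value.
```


ackerman(2, 5)
= ackerman(1, ackerman(2, 4))
First compute ackerman(2, 4) = 11
= ackerman(1, 11)
= 13


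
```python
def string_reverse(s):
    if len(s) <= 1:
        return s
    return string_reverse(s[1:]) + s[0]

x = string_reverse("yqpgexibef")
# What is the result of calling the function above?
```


string_reverse("yqpgexibef")
= string_reverse("qpgexibef") + "y"
= string_reverse("pgexibef") + "q" + "y"
= string_reverse("gexibef") + "p" + "q" + "y"
= string_reverse("exibef") + "g" + "p" + "q" + "y"
= string_reverse("xibef") + "e" + "g" + "p" + "q" + "y"
= string_reverse("ibef") + "x" + "e" + "g" + "p" + "q" + "y"
= string_reverse("bef") + "i" + "x" + "e" + "g" + "p" + "q" + "y"
= string_reverse("ef") + "b" + "i" + "x" + "e" + "g" + "p" + "q" + "y"
= string_reverse("f") + "e" + "b" + "i" + "x" + "e" + "g" + "p" + "q" + "y"
= "f" + "e" + "b" + "i" + "x" + "e" + "g" + "p" + "q" + "y"
= "febixegpqy"


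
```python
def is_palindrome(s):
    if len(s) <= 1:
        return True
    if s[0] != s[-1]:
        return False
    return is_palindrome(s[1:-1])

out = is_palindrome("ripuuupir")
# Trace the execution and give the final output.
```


is_palindrome("ripuuupir")
"ripuuupir": s[0]='r' == s[-1]='r' -> is_palindrome("ipuuupi")
"ipuuupi": s[0]='i' == s[-1]='i' -> is_palindrome("puuup")
"puuup": s[0]='p' == s[-1]='p' -> is_palindrome("uuu")
"uuu": s[0]='u' == s[-1]='u' -> is_palindrome("u")
"u": len <= 1 -> True
= True


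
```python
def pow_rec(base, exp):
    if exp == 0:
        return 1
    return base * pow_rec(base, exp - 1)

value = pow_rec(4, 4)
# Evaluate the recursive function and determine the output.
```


pow_rec(4, 4)
= 4 * pow_rec(4, 3)
= 4 * 4 * pow_rec(4, 2)
= 4 * 4 * 4 * pow_rec(4, 1)
= 4 * 4 * 4 * 4 * pow_rec(4, 0)
= 4 * 4 * 4 * 4 * 1
= 256


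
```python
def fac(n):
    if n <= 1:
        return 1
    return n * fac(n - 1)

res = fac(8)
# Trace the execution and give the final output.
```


fac(8)
= 8 * fac(7)
= 8 * 7 * fac(6)
= 8 * 7 * 6 * fac(5)
= 8 * 7 * 6 * 5 * fac(4)
= 8 * 7 * 6 * 5 * 4 * fac(3)
= 8 * 7 * 6 * 5 * 4 * 3 * fac(2)
= 8 * 7 * 6 * 5 * 4 * 3 * 2 * fac(1)
= 8 * 7 * 6 * 5 * 4 * 3 * 2 * 1
= 40320


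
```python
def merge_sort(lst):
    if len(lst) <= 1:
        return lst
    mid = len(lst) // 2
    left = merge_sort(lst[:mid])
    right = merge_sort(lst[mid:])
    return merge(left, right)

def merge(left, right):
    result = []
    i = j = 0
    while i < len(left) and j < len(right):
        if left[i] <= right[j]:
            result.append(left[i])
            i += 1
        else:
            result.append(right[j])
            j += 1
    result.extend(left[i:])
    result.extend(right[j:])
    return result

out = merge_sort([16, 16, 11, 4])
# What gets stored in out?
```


merge_sort([16, 16, 11, 4])
Split into [16, 16] and [11, 4]
Left sorted: [16, 16]
Right sorted: [4, 11]
Merge [16, 16] and [4, 11]
= [4, 11, 16, 16]


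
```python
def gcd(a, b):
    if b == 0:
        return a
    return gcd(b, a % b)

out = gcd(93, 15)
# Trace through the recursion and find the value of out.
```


gcd(93, 15)
= gcd(15, 93 % 15) = gcd(15, 3)
= gcd(3, 15 % 3) = gcd(3, 0)
b == 0, return a = 3


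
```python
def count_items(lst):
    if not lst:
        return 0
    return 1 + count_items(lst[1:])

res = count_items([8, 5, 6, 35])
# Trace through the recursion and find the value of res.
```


count_items([8, 5, 6, 35])
= 1 + count_items([5, 6, 35])
= 1 + 1 + count_items([6, 35])
= 1 + 1 + 1 + count_items([35])
= 1 + 1 + 1 + 1 + count_items([])
= 1 + 1 + 1 + 1 + 0
= 4


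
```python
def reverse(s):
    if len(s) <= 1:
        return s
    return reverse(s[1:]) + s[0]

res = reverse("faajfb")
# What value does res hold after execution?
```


reverse("faajfb")
= reverse("aajfb") + "f"
= reverse("ajfb") + "a" + "f"
= reverse("jfb") + "a" + "a" + "f"
= reverse("fb") + "j" + "a" + "a" + "f"
= reverse("b") + "f" + "j" + "a" + "a" + "f"
= "b" + "f" + "j" + "a" + "a" + "f"
= "bfjaaf"


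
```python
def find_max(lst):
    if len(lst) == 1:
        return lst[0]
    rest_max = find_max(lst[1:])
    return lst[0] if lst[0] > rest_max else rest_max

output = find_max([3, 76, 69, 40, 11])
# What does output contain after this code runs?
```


find_max([3, 76, 69, 40, 11])
= compare 3 with find_max([76, 69, 40, 11])
= compare 76 with find_max([69, 40, 11])
= compare 69 with find_max([40, 11])
= compare 40 with find_max([11])
Base: find_max([11]) = 11
compare 40 with 11: max = 40
compare 69 with 40: max = 69
compare 76 with 69: max = 76
compare 3 with 76: max = 76
= 76


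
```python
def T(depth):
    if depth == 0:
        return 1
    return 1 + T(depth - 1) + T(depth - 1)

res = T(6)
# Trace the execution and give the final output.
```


T(6)
= 1 + T(5) + T(5)
= 1 + 2 * T(5)
T(k) = 2^(k+1) - 1
T(0) = 1
T(1) = 3
T(2) = 7
T(3) = 15
T(4) = 31
T(6) = 2^7 - 1 = 127


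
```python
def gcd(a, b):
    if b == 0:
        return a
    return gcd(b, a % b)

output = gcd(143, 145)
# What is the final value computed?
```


gcd(143, 145)
= gcd(145, 143 % 145) = gcd(145, 143)
= gcd(143, 145 % 143) = gcd(143, 2)
= gcd(2, 143 % 2) = gcd(2, 1)
= gcd(1, 2 % 1) = gcd(1, 0)
b == 0, return a = 1


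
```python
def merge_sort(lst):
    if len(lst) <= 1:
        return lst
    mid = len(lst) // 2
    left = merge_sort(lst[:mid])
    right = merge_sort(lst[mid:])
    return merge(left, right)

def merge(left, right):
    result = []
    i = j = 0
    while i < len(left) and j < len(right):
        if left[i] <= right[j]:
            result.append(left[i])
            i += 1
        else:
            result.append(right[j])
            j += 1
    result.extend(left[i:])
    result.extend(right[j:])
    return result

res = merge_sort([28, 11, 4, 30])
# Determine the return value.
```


merge_sort([28, 11, 4, 30])
Split into [28, 11] and [4, 30]
Left sorted: [11, 28]
Right sorted: [4, 30]
Merge [11, 28] and [4, 30]
= [4, 11, 28, 30]


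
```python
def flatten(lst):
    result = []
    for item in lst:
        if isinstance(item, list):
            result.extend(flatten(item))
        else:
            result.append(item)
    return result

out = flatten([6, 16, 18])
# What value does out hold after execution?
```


flatten([6, 16, 18])
Processing each element:
  6 is not a list -> append 6
  16 is not a list -> append 16
  18 is not a list -> append 18
= [6, 16, 18]


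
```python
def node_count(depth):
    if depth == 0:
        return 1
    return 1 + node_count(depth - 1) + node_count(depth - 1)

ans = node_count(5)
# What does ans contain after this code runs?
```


node_count(5)
= 1 + node_count(4) + node_count(4)
= 1 + 2 * node_count(4)
node_count(k) = 2^(k+1) - 1
node_count(0) = 1
node_count(1) = 3
node_count(2) = 7
node_count(3) = 15
node_count(4) = 31
node_count(5) = 2^6 - 1 = 63


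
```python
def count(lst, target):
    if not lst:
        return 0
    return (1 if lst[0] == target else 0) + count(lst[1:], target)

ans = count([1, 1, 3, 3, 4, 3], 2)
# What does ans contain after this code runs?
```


count([1, 1, 3, 3, 4, 3], 2)
lst[0]=1 != 2: 0 + count([1, 3, 3, 4, 3], 2)
lst[0]=1 != 2: 0 + count([3, 3, 4, 3], 2)
lst[0]=3 != 2: 0 + count([3, 4, 3], 2)
lst[0]=3 != 2: 0 + count([4, 3], 2)
lst[0]=4 != 2: 0 + count([3], 2)
lst[0]=3 != 2: 0 + count([], 2)
= 0


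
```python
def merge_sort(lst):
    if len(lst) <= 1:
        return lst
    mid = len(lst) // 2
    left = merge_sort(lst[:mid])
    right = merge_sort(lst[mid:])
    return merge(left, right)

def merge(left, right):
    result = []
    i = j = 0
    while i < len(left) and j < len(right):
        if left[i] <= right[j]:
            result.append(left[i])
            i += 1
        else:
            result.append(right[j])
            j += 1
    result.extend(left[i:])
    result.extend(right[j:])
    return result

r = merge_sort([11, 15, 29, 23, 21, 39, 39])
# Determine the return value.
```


merge_sort([11, 15, 29, 23, 21, 39, 39])
Split into [11, 15, 29] and [23, 21, 39, 39]
Left sorted: [11, 15, 29]
Right sorted: [21, 23, 39, 39]
Merge [11, 15, 29] and [21, 23, 39, 39]
= [11, 15, 21, 23, 29, 39, 39]


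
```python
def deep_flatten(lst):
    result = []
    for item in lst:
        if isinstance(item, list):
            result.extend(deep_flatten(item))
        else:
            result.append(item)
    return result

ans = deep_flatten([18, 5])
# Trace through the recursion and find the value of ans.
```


deep_flatten([18, 5])
Processing each element:
  18 is not a list -> append 18
  5 is not a list -> append 5
= [18, 5]


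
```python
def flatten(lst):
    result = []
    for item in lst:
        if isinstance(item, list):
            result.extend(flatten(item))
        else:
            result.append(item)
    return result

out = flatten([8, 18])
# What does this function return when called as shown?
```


flatten([8, 18])
Processing each element:
  8 is not a list -> append 8
  18 is not a list -> append 18
= [8, 18]


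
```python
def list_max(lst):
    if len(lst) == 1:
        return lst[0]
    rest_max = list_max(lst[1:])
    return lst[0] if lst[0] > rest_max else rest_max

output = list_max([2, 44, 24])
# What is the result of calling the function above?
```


list_max([2, 44, 24])
= compare 2 with list_max([44, 24])
= compare 44 with list_max([24])
Base: list_max([24]) = 24
compare 44 with 24: max = 44
compare 2 with 44: max = 44
= 44


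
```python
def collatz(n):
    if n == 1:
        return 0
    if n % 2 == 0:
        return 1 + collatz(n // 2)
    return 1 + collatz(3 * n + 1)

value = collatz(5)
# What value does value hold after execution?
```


collatz(5)
5 is odd -> 3*5+1 = 16 -> collatz(16)
16 is even -> collatz(8)
8 is even -> collatz(4)
4 is even -> collatz(2)
2 is even -> collatz(1)
Reached 1 after 5 steps
= 5


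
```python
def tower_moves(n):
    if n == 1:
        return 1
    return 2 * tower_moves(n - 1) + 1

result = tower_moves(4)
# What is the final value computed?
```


tower_moves(4)
= 2 * tower_moves(3) + 1
= 2 * (2 * tower_moves(2) + 1) + 1
= 2 * (2 * (2 * tower_moves(1) + 1) + 1) + 1
Now compute bottom-up:
tower_moves(1) = 1
tower_moves(2) = 2 * 1 + 1 = 3
tower_moves(3) = 2 * 3 + 1 = 7
tower_moves(4) = 2 * 7 + 1 = 15
= 15


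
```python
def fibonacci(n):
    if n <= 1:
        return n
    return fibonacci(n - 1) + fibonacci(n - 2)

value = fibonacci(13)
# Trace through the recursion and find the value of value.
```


fibonacci(13)
= fibonacci(12) + fibonacci(11)
= (fibonacci(11) + fibonacci(10)) + fibonacci(11)
Computing bottom-up: fibonacci(0)=0, fibonacci(1)=1, fibonacci(2)=1, fibonacci(3)=2, fibonacci(4)=3, fibonacci(5)=5, fibonacci(6)=8, fibonacci(7)=13, fibonacci(8)=21, fibonacci(9)=34, fibonacci(10)=55, fibonacci(11)=89, fibonacci(12)=144, fibonacci(13)=233
= 233


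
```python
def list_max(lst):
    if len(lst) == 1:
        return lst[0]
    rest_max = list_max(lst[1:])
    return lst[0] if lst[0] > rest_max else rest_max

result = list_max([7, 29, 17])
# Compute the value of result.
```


list_max([7, 29, 17])
= compare 7 with list_max([29, 17])
= compare 29 with list_max([17])
Base: list_max([17]) = 17
compare 29 with 17: max = 29
compare 7 with 29: max = 29
= 29


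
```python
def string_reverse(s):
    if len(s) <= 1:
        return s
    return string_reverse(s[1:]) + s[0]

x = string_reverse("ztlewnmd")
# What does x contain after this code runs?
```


string_reverse("ztlewnmd")
= string_reverse("tlewnmd") + "z"
= string_reverse("lewnmd") + "t" + "z"
= string_reverse("ewnmd") + "l" + "t" + "z"
= string_reverse("wnmd") + "e" + "l" + "t" + "z"
= string_reverse("nmd") + "w" + "e" + "l" + "t" + "z"
= string_reverse("md") + "n" + "w" + "e" + "l" + "t" + "z"
= string_reverse("d") + "m" + "n" + "w" + "e" + "l" + "t" + "z"
= "d" + "m" + "n" + "w" + "e" + "l" + "t" + "z"
= "dmnweltz"


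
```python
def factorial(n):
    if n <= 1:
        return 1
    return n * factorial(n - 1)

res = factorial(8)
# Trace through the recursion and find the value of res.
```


factorial(8)
= 8 * factorial(7)
= 8 * 7 * factorial(6)
= 8 * 7 * 6 * factorial(5)
= 8 * 7 * 6 * 5 * factorial(4)
= 8 * 7 * 6 * 5 * 4 * factorial(3)
= 8 * 7 * 6 * 5 * 4 * 3 * factorial(2)
= 8 * 7 * 6 * 5 * 4 * 3 * 2 * factorial(1)
= 8 * 7 * 6 * 5 * 4 * 3 * 2 * 1
= 40320


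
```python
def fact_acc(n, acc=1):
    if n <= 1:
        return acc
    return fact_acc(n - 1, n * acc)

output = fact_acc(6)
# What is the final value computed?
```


fact_acc(6, 1)
= fact_acc(5, 6 * 1) = fact_acc(5, 6)
= fact_acc(4, 5 * 6) = fact_acc(4, 30)
= fact_acc(3, 4 * 30) = fact_acc(3, 120)
= fact_acc(2, 3 * 120) = fact_acc(2, 360)
= fact_acc(1, 2 * 360) = fact_acc(1, 720)
n <= 1, return acc = 720


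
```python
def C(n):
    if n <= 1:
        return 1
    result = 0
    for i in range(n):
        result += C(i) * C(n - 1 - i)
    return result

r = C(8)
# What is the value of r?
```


C(8)
= sum of C(i) * C(8-1-i) for i in 0..7
First compute sub-values bottom-up:
  C(0) = 1, C(1) = 1
  C(2) = 1*1 + 1*1 = 2
  C(3) = 1*2 + 1*1 + 2*1 = 5
  C(4) = 1*5 + 1*2 + 2*1 + 5*1 = 14
  C(5) = 1*14 + 1*5 + 2*2 + 5*1 + 14*1 = 42
  C(6) = 1*42 + 1*14 + 2*5 + 5*2 + 14*1 + 42*1 = 132
  C(7) = 1*132 + 1*42 + 2*14 + 5*5 + 14*2 + 42*1 + 132*1 = 429
Now C(8):
  C(0)*C(7) = 1*429 = 429
  C(1)*C(6) = 1*132 = 132
  C(2)*C(5) = 2*42 = 84
  C(3)*C(4) = 5*14 = 70
  C(4)*C(3) = 14*5 = 70
  C(5)*C(2) = 42*2 = 84
  C(6)*C(1) = 132*1 = 132
  C(7)*C(0) = 429*1 = 429
= 429 + 132 + 84 + 70 + 70 + 84 + 132 + 429
= 1430


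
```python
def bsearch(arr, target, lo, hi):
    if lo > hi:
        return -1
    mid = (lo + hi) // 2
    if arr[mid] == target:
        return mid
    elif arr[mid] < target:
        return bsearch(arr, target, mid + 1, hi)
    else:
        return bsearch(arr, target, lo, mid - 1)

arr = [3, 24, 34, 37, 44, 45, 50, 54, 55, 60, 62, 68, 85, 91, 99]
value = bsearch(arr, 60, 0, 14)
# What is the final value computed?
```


bsearch(arr, 60, 0, 14)
lo=0, hi=14, mid=7, arr[mid]=54
54 < 60, search right half
lo=8, hi=14, mid=11, arr[mid]=68
68 > 60, search left half
lo=8, hi=10, mid=9, arr[mid]=60
arr[9] == 60, found at index 9
= 9


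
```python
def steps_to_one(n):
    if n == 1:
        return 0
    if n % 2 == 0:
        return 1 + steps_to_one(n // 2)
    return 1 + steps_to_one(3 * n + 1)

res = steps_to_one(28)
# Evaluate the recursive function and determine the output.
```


steps_to_one(28)
28 is even -> steps_to_one(14)
14 is even -> steps_to_one(7)
7 is odd -> 3*7+1 = 22 -> steps_to_one(22)
22 is even -> steps_to_one(11)
11 is odd -> 3*11+1 = 34 -> steps_to_one(34)
34 is even -> steps_to_one(17)
17 is odd -> 3*17+1 = 52 -> steps_to_one(52)
52 is even -> steps_to_one(26)
26 is even -> steps_to_one(13)
13 is odd -> 3*13+1 = 40 -> steps_to_one(40)
40 is even -> steps_to_one(20)
20 is even -> steps_to_one(10)
10 is even -> steps_to_one(5)
5 is odd -> 3*5+1 = 16 -> steps_to_one(16)
16 is even -> steps_to_one(8)
8 is even -> steps_to_one(4)
4 is even -> steps_to_one(2)
2 is even -> steps_to_one(1)
Reached 1 after 18 steps
= 18


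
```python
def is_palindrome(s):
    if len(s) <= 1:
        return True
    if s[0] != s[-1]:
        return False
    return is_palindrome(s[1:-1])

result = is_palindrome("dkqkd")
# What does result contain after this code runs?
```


is_palindrome("dkqkd")
"dkqkd": s[0]='d' == s[-1]='d' -> is_palindrome("kqk")
"kqk": s[0]='k' == s[-1]='k' -> is_palindrome("q")
"q": len <= 1 -> True
= True


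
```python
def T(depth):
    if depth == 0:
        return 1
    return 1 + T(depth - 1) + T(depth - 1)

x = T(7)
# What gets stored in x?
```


T(7)
= 1 + T(6) + T(6)
= 1 + 2 * T(6)
T(k) = 2^(k+1) - 1
T(0) = 1
T(1) = 3
T(2) = 7
T(3) = 15
T(4) = 31
T(7) = 2^8 - 1 = 255


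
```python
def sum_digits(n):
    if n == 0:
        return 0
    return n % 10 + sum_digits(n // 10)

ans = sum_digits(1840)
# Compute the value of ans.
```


sum_digits(1840)
= 0 + sum_digits(184)
= 0 + 4 + sum_digits(18)
= 0 + 4 + 8 + sum_digits(1)
= 0 + 4 + 8 + 1 + sum_digits(0)
= 0 + 4 + 8 + 1 + 0
= 13


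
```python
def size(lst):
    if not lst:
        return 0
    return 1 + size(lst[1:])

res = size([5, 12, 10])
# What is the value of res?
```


size([5, 12, 10])
= 1 + size([12, 10])
= 1 + 1 + size([10])
= 1 + 1 + 1 + size([])
= 1 + 1 + 1 + 0
= 3


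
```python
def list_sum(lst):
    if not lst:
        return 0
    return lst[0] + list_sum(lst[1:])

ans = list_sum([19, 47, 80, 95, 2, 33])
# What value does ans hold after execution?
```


list_sum([19, 47, 80, 95, 2, 33])
= 19 + list_sum([47, 80, 95, 2, 33])
= 19 + 47 + list_sum([80, 95, 2, 33])
= 19 + 47 + 80 + list_sum([95, 2, 33])
= 19 + 47 + 80 + 95 + list_sum([2, 33])
= 19 + 47 + 80 + 95 + 2 + list_sum([33])
= 19 + 47 + 80 + 95 + 2 + 33 + list_sum([])
= 19 + 47 + 80 + 95 + 2 + 33 + 0
= 276


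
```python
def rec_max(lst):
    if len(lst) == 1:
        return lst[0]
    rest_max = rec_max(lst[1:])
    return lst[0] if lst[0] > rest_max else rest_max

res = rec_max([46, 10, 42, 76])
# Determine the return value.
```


rec_max([46, 10, 42, 76])
= compare 46 with rec_max([10, 42, 76])
= compare 10 with rec_max([42, 76])
= compare 42 with rec_max([76])
Base: rec_max([76]) = 76
compare 42 with 76: max = 76
compare 10 with 76: max = 76
compare 46 with 76: max = 76
= 76


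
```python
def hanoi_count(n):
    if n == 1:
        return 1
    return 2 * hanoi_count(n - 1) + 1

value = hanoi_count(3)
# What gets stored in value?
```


hanoi_count(3)
= 2 * hanoi_count(2) + 1
= 2 * (2 * hanoi_count(1) + 1) + 1
Now compute bottom-up:
hanoi_count(1) = 1
hanoi_count(2) = 2 * 1 + 1 = 3
hanoi_count(3) = 2 * 3 + 1 = 7
= 7


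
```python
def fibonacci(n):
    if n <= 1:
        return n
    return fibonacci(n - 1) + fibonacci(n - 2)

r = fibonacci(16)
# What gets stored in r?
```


fibonacci(16)
= fibonacci(15) + fibonacci(14)
= (fibonacci(14) + fibonacci(13)) + fibonacci(14)
Computing bottom-up: fibonacci(0)=0, fibonacci(1)=1, fibonacci(2)=1, fibonacci(3)=2, fibonacci(4)=3, fibonacci(5)=5, fibonacci(6)=8, fibonacci(7)=13, fibonacci(8)=21, fibonacci(9)=34, fibonacci(10)=55, fibonacci(11)=89, fibonacci(12)=144, fibonacci(13)=233, fibonacci(14)=377, fibonacci(15)=610, fibonacci(16)=987
= 987


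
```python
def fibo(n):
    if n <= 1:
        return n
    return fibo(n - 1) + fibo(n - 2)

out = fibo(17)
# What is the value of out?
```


fibo(17)
= fibo(16) + fibo(15)
= (fibo(15) + fibo(14)) + fibo(15)
Computing bottom-up: fibo(0)=0, fibo(1)=1, fibo(2)=1, fibo(3)=2, fibo(4)=3, fibo(5)=5, fibo(6)=8, fibo(7)=13, fibo(8)=21, fibo(9)=34, fibo(10)=55, fibo(11)=89, fibo(12)=144, fibo(13)=233, fibo(14)=377, fibo(15)=610, fibo(16)=987, fibo(17)=1597
= 1597


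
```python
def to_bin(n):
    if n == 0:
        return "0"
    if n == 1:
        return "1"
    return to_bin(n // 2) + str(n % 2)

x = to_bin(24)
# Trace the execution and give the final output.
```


to_bin(24)
= to_bin(12) + "0"
= to_bin(6) + "0" + "0"
= to_bin(3) + "0" + "0" + "0"
= to_bin(1) + "1" + "0" + "0" + "0"
= "1" + "1" + "0" + "0" + "0"
= "11000"


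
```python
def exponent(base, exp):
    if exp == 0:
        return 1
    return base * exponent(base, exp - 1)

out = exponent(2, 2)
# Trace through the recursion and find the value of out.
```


exponent(2, 2)
= 2 * exponent(2, 1)
= 2 * 2 * exponent(2, 0)
= 2 * 2 * 1
= 4


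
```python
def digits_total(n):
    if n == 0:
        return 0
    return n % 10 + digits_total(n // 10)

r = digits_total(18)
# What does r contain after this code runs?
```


digits_total(18)
= 8 + digits_total(1)
= 8 + 1 + digits_total(0)
= 8 + 1 + 0
= 9


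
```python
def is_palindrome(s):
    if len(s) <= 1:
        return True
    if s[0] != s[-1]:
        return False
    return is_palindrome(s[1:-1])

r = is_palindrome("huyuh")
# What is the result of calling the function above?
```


is_palindrome("huyuh")
"huyuh": s[0]='h' == s[-1]='h' -> is_palindrome("uyu")
"uyu": s[0]='u' == s[-1]='u' -> is_palindrome("y")
"y": len <= 1 -> True
= True


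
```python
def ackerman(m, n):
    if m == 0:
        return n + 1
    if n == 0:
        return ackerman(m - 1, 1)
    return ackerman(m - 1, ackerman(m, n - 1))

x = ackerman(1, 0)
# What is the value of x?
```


ackerman(1, 0)
n == 0: return ackerman(0, 1)
= ackerman(0, 1) = 2
= 2


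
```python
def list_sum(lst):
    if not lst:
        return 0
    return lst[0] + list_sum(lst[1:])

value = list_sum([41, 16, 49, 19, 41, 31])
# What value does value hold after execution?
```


list_sum([41, 16, 49, 19, 41, 31])
= 41 + list_sum([16, 49, 19, 41, 31])
= 41 + 16 + list_sum([49, 19, 41, 31])
= 41 + 16 + 49 + list_sum([19, 41, 31])
= 41 + 16 + 49 + 19 + list_sum([41, 31])
= 41 + 16 + 49 + 19 + 41 + list_sum([31])
= 41 + 16 + 49 + 19 + 41 + 31 + list_sum([])
= 41 + 16 + 49 + 19 + 41 + 31 + 0
= 197


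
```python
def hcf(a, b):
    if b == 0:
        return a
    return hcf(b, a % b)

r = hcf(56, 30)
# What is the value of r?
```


hcf(56, 30)
= hcf(30, 56 % 30) = hcf(30, 26)
= hcf(26, 30 % 26) = hcf(26, 4)
= hcf(4, 26 % 4) = hcf(4, 2)
= hcf(2, 4 % 2) = hcf(2, 0)
b == 0, return a = 2


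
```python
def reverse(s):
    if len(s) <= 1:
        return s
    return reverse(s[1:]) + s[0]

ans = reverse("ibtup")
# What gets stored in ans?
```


reverse("ibtup")
= reverse("btup") + "i"
= reverse("tup") + "b" + "i"
= reverse("up") + "t" + "b" + "i"
= reverse("p") + "u" + "t" + "b" + "i"
= "p" + "u" + "t" + "b" + "i"
= "putbi"


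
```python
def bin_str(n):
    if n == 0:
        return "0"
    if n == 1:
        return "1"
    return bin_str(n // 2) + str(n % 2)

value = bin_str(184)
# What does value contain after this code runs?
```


bin_str(184)
= bin_str(92) + "0"
= bin_str(46) + "0" + "0"
= bin_str(23) + "0" + "0" + "0"
= bin_str(11) + "1" + "0" + "0" + "0"
= bin_str(5) + "1" + "1" + "0" + "0" + "0"
= bin_str(2) + "1" + "1" + "1" + "0" + "0" + "0"
= bin_str(1) + "0" + "1" + "1" + "1" + "0" + "0" + "0"
= "1" + "0" + "1" + "1" + "1" + "0" + "0" + "0"
= "10111000"


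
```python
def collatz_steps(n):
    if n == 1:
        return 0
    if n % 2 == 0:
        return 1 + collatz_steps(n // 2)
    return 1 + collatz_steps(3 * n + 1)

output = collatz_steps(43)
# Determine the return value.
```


collatz_steps(43)
43 is odd -> 3*43+1 = 130 -> collatz_steps(130)
130 is even -> collatz_steps(65)
65 is odd -> 3*65+1 = 196 -> collatz_steps(196)
196 is even -> collatz_steps(98)
98 is even -> collatz_steps(49)
49 is odd -> 3*49+1 = 148 -> collatz_steps(148)
148 is even -> collatz_steps(74)
74 is even -> collatz_steps(37)
37 is odd -> 3*37+1 = 112 -> collatz_steps(112)
112 is even -> collatz_steps(56)
56 is even -> collatz_steps(28)
28 is even -> collatz_steps(14)
14 is even -> collatz_steps(7)
7 is odd -> 3*7+1 = 22 -> collatz_steps(22)
22 is even -> collatz_steps(11)
11 is odd -> 3*11+1 = 34 -> collatz_steps(34)
34 is even -> collatz_steps(17)
17 is odd -> 3*17+1 = 52 -> collatz_steps(52)
52 is even -> collatz_steps(26)
26 is even -> collatz_steps(13)
13 is odd -> 3*13+1 = 40 -> collatz_steps(40)
40 is even -> collatz_steps(20)
20 is even -> collatz_steps(10)
10 is even -> collatz_steps(5)
5 is odd -> 3*5+1 = 16 -> collatz_steps(16)
16 is even -> collatz_steps(8)
8 is even -> collatz_steps(4)
4 is even -> collatz_steps(2)
2 is even -> collatz_steps(1)
Reached 1 after 29 steps
= 29


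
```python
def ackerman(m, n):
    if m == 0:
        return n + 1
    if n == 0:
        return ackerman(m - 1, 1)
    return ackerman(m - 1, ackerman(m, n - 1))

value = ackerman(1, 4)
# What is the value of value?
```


ackerman(1, 4)
= ackerman(0, ackerman(1, 3))
First compute ackerman(1, 3) = 5
= ackerman(0, 5)
= 6


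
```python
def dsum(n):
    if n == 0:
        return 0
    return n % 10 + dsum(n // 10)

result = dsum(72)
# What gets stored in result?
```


dsum(72)
= 2 + dsum(7)
= 2 + 7 + dsum(0)
= 2 + 7 + 0
= 9


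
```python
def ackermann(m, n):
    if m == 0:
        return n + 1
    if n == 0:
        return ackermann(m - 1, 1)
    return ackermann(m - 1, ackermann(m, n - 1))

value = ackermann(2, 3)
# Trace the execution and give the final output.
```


ackermann(2, 3)
= ackermann(1, ackermann(2, 2))
First compute ackermann(2, 2) = 7
= ackermann(1, 7)
= 9


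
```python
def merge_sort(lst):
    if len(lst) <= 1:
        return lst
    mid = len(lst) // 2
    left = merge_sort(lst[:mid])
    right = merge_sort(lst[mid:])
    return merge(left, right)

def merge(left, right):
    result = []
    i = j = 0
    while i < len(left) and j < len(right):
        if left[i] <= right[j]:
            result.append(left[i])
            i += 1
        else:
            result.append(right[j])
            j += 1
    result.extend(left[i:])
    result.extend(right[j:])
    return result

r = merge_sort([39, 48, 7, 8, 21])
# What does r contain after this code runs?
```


merge_sort([39, 48, 7, 8, 21])
Split into [39, 48] and [7, 8, 21]
Left sorted: [39, 48]
Right sorted: [7, 8, 21]
Merge [39, 48] and [7, 8, 21]
= [7, 8, 21, 39, 48]


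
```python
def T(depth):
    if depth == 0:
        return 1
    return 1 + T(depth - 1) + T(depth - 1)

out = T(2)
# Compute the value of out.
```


T(2)
= 1 + T(1) + T(1)
= 1 + 2 * T(1)
T(k) = 2^(k+1) - 1
T(0) = 1
T(1) = 3
T(2) = 7
T(2) = 2^3 - 1 = 7


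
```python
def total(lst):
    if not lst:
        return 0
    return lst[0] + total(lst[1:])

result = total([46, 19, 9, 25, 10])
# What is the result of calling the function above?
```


total([46, 19, 9, 25, 10])
= 46 + total([19, 9, 25, 10])
= 46 + 19 + total([9, 25, 10])
= 46 + 19 + 9 + total([25, 10])
= 46 + 19 + 9 + 25 + total([10])
= 46 + 19 + 9 + 25 + 10 + total([])
= 46 + 19 + 9 + 25 + 10 + 0
= 109


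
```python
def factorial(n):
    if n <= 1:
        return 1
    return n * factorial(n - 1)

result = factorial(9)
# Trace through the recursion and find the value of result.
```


factorial(9)
= 9 * factorial(8)
= 9 * 8 * factorial(7)
= 9 * 8 * 7 * factorial(6)
= 9 * 8 * 7 * 6 * factorial(5)
= 9 * 8 * 7 * 6 * 5 * factorial(4)
= 9 * 8 * 7 * 6 * 5 * 4 * factorial(3)
= 9 * 8 * 7 * 6 * 5 * 4 * 3 * factorial(2)
= 9 * 8 * 7 * 6 * 5 * 4 * 3 * 2 * factorial(1)
= 9 * 8 * 7 * 6 * 5 * 4 * 3 * 2 * 1
= 362880


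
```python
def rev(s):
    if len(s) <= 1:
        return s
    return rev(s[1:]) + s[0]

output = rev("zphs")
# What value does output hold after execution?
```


rev("zphs")
= rev("phs") + "z"
= rev("hs") + "p" + "z"
= rev("s") + "h" + "p" + "z"
= "s" + "h" + "p" + "z"
= "shpz"


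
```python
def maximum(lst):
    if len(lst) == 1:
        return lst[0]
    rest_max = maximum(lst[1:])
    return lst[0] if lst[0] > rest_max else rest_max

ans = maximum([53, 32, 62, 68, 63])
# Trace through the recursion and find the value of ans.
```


maximum([53, 32, 62, 68, 63])
= compare 53 with maximum([32, 62, 68, 63])
= compare 32 with maximum([62, 68, 63])
= compare 62 with maximum([68, 63])
= compare 68 with maximum([63])
Base: maximum([63]) = 63
compare 68 with 63: max = 68
compare 62 with 68: max = 68
compare 32 with 68: max = 68
compare 53 with 68: max = 68
= 68


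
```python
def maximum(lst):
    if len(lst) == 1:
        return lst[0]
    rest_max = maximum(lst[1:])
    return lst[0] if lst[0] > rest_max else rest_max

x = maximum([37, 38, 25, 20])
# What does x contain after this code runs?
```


maximum([37, 38, 25, 20])
= compare 37 with maximum([38, 25, 20])
= compare 38 with maximum([25, 20])
= compare 25 with maximum([20])
Base: maximum([20]) = 20
compare 25 with 20: max = 25
compare 38 with 25: max = 38
compare 37 with 38: max = 38
= 38


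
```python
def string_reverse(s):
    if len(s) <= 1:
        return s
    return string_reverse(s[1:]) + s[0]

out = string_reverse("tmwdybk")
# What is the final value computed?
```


string_reverse("tmwdybk")
= string_reverse("mwdybk") + "t"
= string_reverse("wdybk") + "m" + "t"
= string_reverse("dybk") + "w" + "m" + "t"
= string_reverse("ybk") + "d" + "w" + "m" + "t"
= string_reverse("bk") + "y" + "d" + "w" + "m" + "t"
= string_reverse("k") + "b" + "y" + "d" + "w" + "m" + "t"
= "k" + "b" + "y" + "d" + "w" + "m" + "t"
= "kbydwmt"


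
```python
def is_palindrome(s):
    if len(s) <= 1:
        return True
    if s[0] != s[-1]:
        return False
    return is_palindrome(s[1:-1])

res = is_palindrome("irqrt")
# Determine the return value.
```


is_palindrome("irqrt")
"irqrt": s[0]='i' != s[-1]='t' -> False
= False


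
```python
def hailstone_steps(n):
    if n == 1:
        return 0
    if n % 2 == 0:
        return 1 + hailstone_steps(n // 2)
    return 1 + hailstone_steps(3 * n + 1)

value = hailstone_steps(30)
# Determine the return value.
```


hailstone_steps(30)
30 is even -> hailstone_steps(15)
15 is odd -> 3*15+1 = 46 -> hailstone_steps(46)
46 is even -> hailstone_steps(23)
23 is odd -> 3*23+1 = 70 -> hailstone_steps(70)
70 is even -> hailstone_steps(35)
35 is odd -> 3*35+1 = 106 -> hailstone_steps(106)
106 is even -> hailstone_steps(53)
53 is odd -> 3*53+1 = 160 -> hailstone_steps(160)
160 is even -> hailstone_steps(80)
80 is even -> hailstone_steps(40)
40 is even -> hailstone_steps(20)
20 is even -> hailstone_steps(10)
10 is even -> hailstone_steps(5)
5 is odd -> 3*5+1 = 16 -> hailstone_steps(16)
16 is even -> hailstone_steps(8)
8 is even -> hailstone_steps(4)
4 is even -> hailstone_steps(2)
2 is even -> hailstone_steps(1)
Reached 1 after 18 steps
= 18


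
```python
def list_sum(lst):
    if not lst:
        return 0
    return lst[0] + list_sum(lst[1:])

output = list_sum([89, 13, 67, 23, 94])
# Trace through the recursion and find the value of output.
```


list_sum([89, 13, 67, 23, 94])
= 89 + list_sum([13, 67, 23, 94])
= 89 + 13 + list_sum([67, 23, 94])
= 89 + 13 + 67 + list_sum([23, 94])
= 89 + 13 + 67 + 23 + list_sum([94])
= 89 + 13 + 67 + 23 + 94 + list_sum([])
= 89 + 13 + 67 + 23 + 94 + 0
= 286


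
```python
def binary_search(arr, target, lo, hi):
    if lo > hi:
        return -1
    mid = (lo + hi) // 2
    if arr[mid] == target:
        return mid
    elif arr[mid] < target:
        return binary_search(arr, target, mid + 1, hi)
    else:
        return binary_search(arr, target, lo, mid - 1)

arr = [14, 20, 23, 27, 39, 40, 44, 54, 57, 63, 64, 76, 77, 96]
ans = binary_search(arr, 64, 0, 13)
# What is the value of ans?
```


binary_search(arr, 64, 0, 13)
lo=0, hi=13, mid=6, arr[mid]=44
44 < 64, search right half
lo=7, hi=13, mid=10, arr[mid]=64
arr[10] == 64, found at index 10
= 10


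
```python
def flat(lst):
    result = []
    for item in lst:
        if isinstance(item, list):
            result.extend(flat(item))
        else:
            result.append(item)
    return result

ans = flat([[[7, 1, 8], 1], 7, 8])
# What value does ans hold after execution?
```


flat([[[7, 1, 8], 1], 7, 8])
Processing each element:
  [[7, 1, 8], 1] is a list -> flat recursively -> [7, 1, 8, 1]
  7 is not a list -> append 7
  8 is not a list -> append 8
= [7, 1, 8, 1, 7, 8]


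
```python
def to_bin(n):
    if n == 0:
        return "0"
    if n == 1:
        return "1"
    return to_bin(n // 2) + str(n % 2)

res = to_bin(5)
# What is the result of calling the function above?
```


to_bin(5)
= to_bin(2) + "1"
= to_bin(1) + "0" + "1"
= "1" + "0" + "1"
= "101"


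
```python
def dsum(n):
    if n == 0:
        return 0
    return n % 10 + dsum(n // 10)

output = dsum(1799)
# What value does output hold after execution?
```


dsum(1799)
= 9 + dsum(179)
= 9 + 9 + dsum(17)
= 9 + 9 + 7 + dsum(1)
= 9 + 9 + 7 + 1 + dsum(0)
= 9 + 9 + 7 + 1 + 0
= 26


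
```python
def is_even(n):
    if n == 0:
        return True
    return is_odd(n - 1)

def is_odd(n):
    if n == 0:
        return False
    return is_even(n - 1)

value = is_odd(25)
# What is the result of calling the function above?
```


is_odd(25)
= is_even(24)
= is_odd(23)
= is_even(22)
= is_odd(21)
= is_even(20)
= is_odd(19)
= is_even(18)
= is_odd(17)
= is_even(16)
= is_odd(15)
= is_even(14)
= is_odd(13)
= is_even(12)
= is_odd(11)
= is_even(10)
= is_odd(9)
= is_even(8)
= is_odd(7)
= is_even(6)
= is_odd(5)
= is_even(4)
= is_odd(3)
= is_even(2)
= is_odd(1)
= is_even(0)
n == 0: return True
= True


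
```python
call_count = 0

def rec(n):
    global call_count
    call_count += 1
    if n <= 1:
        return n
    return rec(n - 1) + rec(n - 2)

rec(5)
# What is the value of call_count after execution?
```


rec(5) calls rec(4) and rec(3); each non-base call branches into two more.
Let C(k) = total number of calls made by rec(k), including the call to rec(k) itself.
Base cases: C(0) = 1, C(1) = 1
Recurrence: C(k) = 1 + C(k-1) + C(k-2)
  C(2) = 1 + C(1) + C(0) = 1 + 1 + 1 = 3
  C(3) = 1 + C(2) + C(1) = 1 + 3 + 1 = 5
  C(4) = 1 + C(3) + C(2) = 1 + 5 + 3 = 9
  C(5) = 1 + C(4) + C(3) = 1 + 9 + 5 = 15
Total calls = C(5) = 15


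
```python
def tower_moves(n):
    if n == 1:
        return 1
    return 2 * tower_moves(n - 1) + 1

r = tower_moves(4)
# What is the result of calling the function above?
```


tower_moves(4)
= 2 * tower_moves(3) + 1
= 2 * (2 * tower_moves(2) + 1) + 1
= 2 * (2 * (2 * tower_moves(1) + 1) + 1) + 1
Now compute bottom-up:
tower_moves(1) = 1
tower_moves(2) = 2 * 1 + 1 = 3
tower_moves(3) = 2 * 3 + 1 = 7
tower_moves(4) = 2 * 7 + 1 = 15
= 15


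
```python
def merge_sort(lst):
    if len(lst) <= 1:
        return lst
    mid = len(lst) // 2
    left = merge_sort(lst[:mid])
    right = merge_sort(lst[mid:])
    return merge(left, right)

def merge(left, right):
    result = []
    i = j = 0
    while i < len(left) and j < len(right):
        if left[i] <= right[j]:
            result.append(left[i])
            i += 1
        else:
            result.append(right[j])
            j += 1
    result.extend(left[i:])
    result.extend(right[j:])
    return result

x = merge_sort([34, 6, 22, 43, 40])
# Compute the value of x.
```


merge_sort([34, 6, 22, 43, 40])
Split into [34, 6] and [22, 43, 40]
Left sorted: [6, 34]
Right sorted: [22, 40, 43]
Merge [6, 34] and [22, 40, 43]
= [6, 22, 34, 40, 43]


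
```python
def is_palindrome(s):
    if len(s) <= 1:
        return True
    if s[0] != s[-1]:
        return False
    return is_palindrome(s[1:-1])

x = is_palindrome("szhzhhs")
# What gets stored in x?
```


is_palindrome("szhzhhs")
"szhzhhs": s[0]='s' == s[-1]='s' -> is_palindrome("zhzhh")
"zhzhh": s[0]='z' != s[-1]='h' -> False
= False


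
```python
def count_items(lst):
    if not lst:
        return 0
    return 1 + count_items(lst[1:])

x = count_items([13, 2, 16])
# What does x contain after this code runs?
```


count_items([13, 2, 16])
= 1 + count_items([2, 16])
= 1 + 1 + count_items([16])
= 1 + 1 + 1 + count_items([])
= 1 + 1 + 1 + 0
= 3


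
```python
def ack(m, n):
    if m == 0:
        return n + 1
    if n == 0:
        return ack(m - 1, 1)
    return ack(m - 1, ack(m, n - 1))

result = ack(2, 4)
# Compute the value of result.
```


ack(2, 4)
= ack(1, ack(2, 3))
First compute ack(2, 3) = 9
= ack(1, 9)
= 11


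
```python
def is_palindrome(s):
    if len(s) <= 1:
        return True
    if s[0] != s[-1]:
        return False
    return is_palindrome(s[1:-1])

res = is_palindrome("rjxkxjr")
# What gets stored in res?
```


is_palindrome("rjxkxjr")
"rjxkxjr": s[0]='r' == s[-1]='r' -> is_palindrome("jxkxj")
"jxkxj": s[0]='j' == s[-1]='j' -> is_palindrome("xkx")
"xkx": s[0]='x' == s[-1]='x' -> is_palindrome("k")
"k": len <= 1 -> True
= True


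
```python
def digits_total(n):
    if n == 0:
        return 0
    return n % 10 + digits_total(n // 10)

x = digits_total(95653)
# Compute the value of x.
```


digits_total(95653)
= 3 + digits_total(9565)
= 3 + 5 + digits_total(956)
= 3 + 5 + 6 + digits_total(95)
= 3 + 5 + 6 + 5 + digits_total(9)
= 3 + 5 + 6 + 5 + 9 + digits_total(0)
= 3 + 5 + 6 + 5 + 9 + 0
= 28


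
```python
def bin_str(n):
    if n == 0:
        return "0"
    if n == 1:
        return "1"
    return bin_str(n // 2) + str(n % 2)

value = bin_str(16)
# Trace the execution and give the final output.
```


bin_str(16)
= bin_str(8) + "0"
= bin_str(4) + "0" + "0"
= bin_str(2) + "0" + "0" + "0"
= bin_str(1) + "0" + "0" + "0" + "0"
= "1" + "0" + "0" + "0" + "0"
= "10000"


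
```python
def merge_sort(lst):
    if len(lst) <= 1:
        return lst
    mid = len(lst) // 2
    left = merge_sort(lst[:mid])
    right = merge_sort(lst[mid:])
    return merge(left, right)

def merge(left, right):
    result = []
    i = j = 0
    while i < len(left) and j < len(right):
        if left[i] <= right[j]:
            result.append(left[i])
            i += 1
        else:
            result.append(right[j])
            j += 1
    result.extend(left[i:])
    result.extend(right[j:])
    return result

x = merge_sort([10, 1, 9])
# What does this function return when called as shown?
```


merge_sort([10, 1, 9])
Split into [10] and [1, 9]
Left sorted: [10]
Right sorted: [1, 9]
Merge [10] and [1, 9]
= [1, 9, 10]


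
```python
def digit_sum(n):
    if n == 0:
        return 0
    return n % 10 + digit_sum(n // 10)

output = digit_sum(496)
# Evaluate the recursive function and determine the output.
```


digit_sum(496)
= 6 + digit_sum(49)
= 6 + 9 + digit_sum(4)
= 6 + 9 + 4 + digit_sum(0)
= 6 + 9 + 4 + 0
= 19


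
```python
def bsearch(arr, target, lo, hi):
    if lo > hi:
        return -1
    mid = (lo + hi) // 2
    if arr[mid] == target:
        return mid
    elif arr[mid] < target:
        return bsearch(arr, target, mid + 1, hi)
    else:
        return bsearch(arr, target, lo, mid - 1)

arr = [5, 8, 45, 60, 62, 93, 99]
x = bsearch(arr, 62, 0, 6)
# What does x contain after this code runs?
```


bsearch(arr, 62, 0, 6)
lo=0, hi=6, mid=3, arr[mid]=60
60 < 62, search right half
lo=4, hi=6, mid=5, arr[mid]=93
93 > 62, search left half
lo=4, hi=4, mid=4, arr[mid]=62
arr[4] == 62, found at index 4
= 4


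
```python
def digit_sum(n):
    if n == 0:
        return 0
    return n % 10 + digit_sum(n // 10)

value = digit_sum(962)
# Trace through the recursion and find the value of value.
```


digit_sum(962)
= 2 + digit_sum(96)
= 2 + 6 + digit_sum(9)
= 2 + 6 + 9 + digit_sum(0)
= 2 + 6 + 9 + 0
= 17


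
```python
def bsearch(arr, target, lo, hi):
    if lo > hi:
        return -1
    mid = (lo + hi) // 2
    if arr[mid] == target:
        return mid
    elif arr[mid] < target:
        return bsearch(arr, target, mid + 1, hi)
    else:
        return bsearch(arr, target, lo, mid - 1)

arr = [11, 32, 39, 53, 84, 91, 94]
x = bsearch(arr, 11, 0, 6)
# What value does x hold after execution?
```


bsearch(arr, 11, 0, 6)
lo=0, hi=6, mid=3, arr[mid]=53
53 > 11, search left half
lo=0, hi=2, mid=1, arr[mid]=32
32 > 11, search left half
lo=0, hi=0, mid=0, arr[mid]=11
arr[0] == 11, found at index 0
= 0


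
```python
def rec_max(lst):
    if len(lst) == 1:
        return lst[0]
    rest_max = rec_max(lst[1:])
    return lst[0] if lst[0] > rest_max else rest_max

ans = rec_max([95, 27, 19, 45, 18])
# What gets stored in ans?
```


rec_max([95, 27, 19, 45, 18])
= compare 95 with rec_max([27, 19, 45, 18])
= compare 27 with rec_max([19, 45, 18])
= compare 19 with rec_max([45, 18])
= compare 45 with rec_max([18])
Base: rec_max([18]) = 18
compare 45 with 18: max = 45
compare 19 with 45: max = 45
compare 27 with 45: max = 45
compare 95 with 45: max = 95
= 95
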